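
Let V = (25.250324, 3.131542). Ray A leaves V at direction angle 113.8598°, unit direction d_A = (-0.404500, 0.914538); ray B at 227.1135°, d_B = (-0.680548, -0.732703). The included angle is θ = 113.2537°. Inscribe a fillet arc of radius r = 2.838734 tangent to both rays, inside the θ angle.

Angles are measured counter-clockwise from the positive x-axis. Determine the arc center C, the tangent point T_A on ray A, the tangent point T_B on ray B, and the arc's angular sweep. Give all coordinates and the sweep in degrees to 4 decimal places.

bisector direction at 170.4867° = (-0.986247,0.165277)
center distance |VC| = r/sin(θ/2) = 2.838734/sin(56.6268°) = 3.399251
C = V + |VC|·bis = (21.8978,3.6934)
T_A = V + ((C−V)·d_A)·d_A = V + 1.8699·d_A = (24.4940,4.8416)
T_B = V + ((C−V)·d_B)·d_B = V + 1.8699·d_B = (23.9778,1.7615)
sweep = 180° − θ = 66.7463°

center=(21.8978,3.6934) T_A=(24.4940,4.8416) T_B=(23.9778,1.7615) sweep=66.7463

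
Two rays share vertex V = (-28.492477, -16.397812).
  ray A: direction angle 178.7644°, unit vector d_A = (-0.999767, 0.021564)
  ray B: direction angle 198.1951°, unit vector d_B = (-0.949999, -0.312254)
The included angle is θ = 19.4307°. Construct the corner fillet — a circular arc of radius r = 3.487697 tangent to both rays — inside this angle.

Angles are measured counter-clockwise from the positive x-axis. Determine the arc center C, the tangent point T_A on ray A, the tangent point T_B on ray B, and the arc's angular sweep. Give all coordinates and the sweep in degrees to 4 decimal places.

center=(-48.9340,-19.4454) T_A=(-48.8587,-15.9585) T_B=(-47.8449,-22.7587) sweep=160.5693

bisector direction at 188.4797° = (-0.989068,-0.147460)
center distance |VC| = r/sin(θ/2) = 3.487697/sin(9.7154°) = 20.667411
C = V + |VC|·bis = (-48.9340,-19.4454)
T_A = V + ((C−V)·d_A)·d_A = V + 20.3710·d_A = (-48.8587,-15.9585)
T_B = V + ((C−V)·d_B)·d_B = V + 20.3710·d_B = (-47.8449,-22.7587)
sweep = 180° − θ = 160.5693°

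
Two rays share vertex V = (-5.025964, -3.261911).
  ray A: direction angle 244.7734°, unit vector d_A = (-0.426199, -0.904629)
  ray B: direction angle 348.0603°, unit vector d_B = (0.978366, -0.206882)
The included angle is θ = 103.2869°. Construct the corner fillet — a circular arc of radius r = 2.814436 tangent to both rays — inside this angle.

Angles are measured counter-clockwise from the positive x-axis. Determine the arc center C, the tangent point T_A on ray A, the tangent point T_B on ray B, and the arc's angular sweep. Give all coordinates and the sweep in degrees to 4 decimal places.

bisector direction at 296.4169° = (0.444899,-0.895581)
center distance |VC| = r/sin(θ/2) = 2.814436/sin(51.6435°) = 3.589090
C = V + |VC|·bis = (-3.4292,-6.4762)
T_A = V + ((C−V)·d_A)·d_A = V + 2.2272·d_A = (-5.9752,-5.2767)
T_B = V + ((C−V)·d_B)·d_B = V + 2.2272·d_B = (-2.8469,-3.7227)
sweep = 180° − θ = 76.7131°

center=(-3.4292,-6.4762) T_A=(-5.9752,-5.2767) T_B=(-2.8469,-3.7227) sweep=76.7131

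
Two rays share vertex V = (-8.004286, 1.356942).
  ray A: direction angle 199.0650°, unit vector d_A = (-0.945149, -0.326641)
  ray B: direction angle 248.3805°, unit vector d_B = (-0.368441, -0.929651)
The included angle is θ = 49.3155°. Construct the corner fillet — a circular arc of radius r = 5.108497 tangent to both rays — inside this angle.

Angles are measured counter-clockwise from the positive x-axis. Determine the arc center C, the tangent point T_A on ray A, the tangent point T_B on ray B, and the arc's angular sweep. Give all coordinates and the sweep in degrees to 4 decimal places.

bisector direction at 223.7228° = (-0.722693,-0.691169)
center distance |VC| = r/sin(θ/2) = 5.108497/sin(24.6578°) = 12.244807
C = V + |VC|·bis = (-16.8535,-7.1063)
T_A = V + ((C−V)·d_A)·d_A = V + 11.1283·d_A = (-18.5222,-2.2780)
T_B = V + ((C−V)·d_B)·d_B = V + 11.1283·d_B = (-12.1044,-8.9885)
sweep = 180° − θ = 130.6845°

center=(-16.8535,-7.1063) T_A=(-18.5222,-2.2780) T_B=(-12.1044,-8.9885) sweep=130.6845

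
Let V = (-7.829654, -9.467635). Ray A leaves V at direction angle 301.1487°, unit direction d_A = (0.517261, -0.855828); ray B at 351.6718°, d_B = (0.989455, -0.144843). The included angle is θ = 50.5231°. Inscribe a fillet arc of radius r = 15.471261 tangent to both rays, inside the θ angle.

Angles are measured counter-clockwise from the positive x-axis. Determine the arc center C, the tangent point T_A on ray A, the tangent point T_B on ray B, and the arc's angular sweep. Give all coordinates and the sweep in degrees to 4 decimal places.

bisector direction at 326.4103° = (0.833020,-0.553243)
center distance |VC| = r/sin(θ/2) = 15.471261/sin(25.2615°) = 36.253597
C = V + |VC|·bis = (22.3703,-29.5247)
T_A = V + ((C−V)·d_A)·d_A = V + 32.7866·d_A = (9.1296,-37.5273)
T_B = V + ((C−V)·d_B)·d_B = V + 32.7866·d_B = (24.6112,-14.2166)
sweep = 180° − θ = 129.4769°

center=(22.3703,-29.5247) T_A=(9.1296,-37.5273) T_B=(24.6112,-14.2166) sweep=129.4769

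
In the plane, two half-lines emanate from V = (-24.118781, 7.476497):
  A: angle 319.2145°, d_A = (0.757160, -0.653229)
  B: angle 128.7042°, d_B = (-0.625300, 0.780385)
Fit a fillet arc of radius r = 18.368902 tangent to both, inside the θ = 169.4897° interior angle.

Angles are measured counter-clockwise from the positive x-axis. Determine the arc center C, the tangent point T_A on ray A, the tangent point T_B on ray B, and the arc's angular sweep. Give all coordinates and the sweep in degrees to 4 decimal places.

bisector direction at 43.9593° = (0.719832,0.694148)
center distance |VC| = r/sin(θ/2) = 18.368902/sin(84.7448°) = 18.446438
C = V + |VC|·bis = (-10.8404,20.2811)
T_A = V + ((C−V)·d_A)·d_A = V + 1.6895·d_A = (-22.8395,6.3728)
T_B = V + ((C−V)·d_B)·d_B = V + 1.6895·d_B = (-25.1752,8.7950)
sweep = 180° − θ = 10.5103°

center=(-10.8404,20.2811) T_A=(-22.8395,6.3728) T_B=(-25.1752,8.7950) sweep=10.5103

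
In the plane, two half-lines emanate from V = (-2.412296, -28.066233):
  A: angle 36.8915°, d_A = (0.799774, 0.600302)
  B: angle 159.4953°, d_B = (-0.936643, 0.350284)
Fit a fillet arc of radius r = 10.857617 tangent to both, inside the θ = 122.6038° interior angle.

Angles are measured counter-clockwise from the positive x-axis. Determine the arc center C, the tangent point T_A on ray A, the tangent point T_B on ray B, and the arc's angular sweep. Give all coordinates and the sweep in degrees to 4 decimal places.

center=(-4.1764,-15.8145) T_A=(2.3415,-24.4981) T_B=(-7.9796,-25.9842) sweep=57.3962

bisector direction at 98.1934° = (-0.142515,0.989793)
center distance |VC| = r/sin(θ/2) = 10.857617/sin(61.3019°) = 12.378119
C = V + |VC|·bis = (-4.1764,-15.8145)
T_A = V + ((C−V)·d_A)·d_A = V + 5.9439·d_A = (2.3415,-24.4981)
T_B = V + ((C−V)·d_B)·d_B = V + 5.9439·d_B = (-7.9796,-25.9842)
sweep = 180° − θ = 57.3962°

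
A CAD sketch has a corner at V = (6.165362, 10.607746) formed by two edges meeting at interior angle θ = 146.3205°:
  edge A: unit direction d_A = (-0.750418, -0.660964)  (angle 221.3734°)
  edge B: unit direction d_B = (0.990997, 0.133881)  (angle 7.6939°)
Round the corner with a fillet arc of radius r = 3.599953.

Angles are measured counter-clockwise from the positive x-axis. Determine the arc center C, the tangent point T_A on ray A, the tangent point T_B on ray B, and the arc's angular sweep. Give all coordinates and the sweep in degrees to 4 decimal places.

bisector direction at 294.5336° = (0.415228,-0.909718)
center distance |VC| = r/sin(θ/2) = 3.599953/sin(73.1603°) = 3.761240
C = V + |VC|·bis = (7.7271,7.1861)
T_A = V + ((C−V)·d_A)·d_A = V + 1.0896·d_A = (5.3477,9.8875)
T_B = V + ((C−V)·d_B)·d_B = V + 1.0896·d_B = (7.2452,10.7536)
sweep = 180° − θ = 33.6795°

center=(7.7271,7.1861) T_A=(5.3477,9.8875) T_B=(7.2452,10.7536) sweep=33.6795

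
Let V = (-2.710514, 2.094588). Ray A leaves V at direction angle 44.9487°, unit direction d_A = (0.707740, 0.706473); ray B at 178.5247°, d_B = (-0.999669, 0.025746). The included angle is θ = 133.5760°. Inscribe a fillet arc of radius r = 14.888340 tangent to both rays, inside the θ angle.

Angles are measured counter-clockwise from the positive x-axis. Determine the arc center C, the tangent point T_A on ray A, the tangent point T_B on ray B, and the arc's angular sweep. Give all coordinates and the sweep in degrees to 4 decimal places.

bisector direction at 111.7367° = (-0.370342,0.928896)
center distance |VC| = r/sin(θ/2) = 14.888340/sin(66.7880°) = 16.199657
C = V + |VC|·bis = (-8.7099,17.1424)
T_A = V + ((C−V)·d_A)·d_A = V + 6.3848·d_A = (1.8083,6.6053)
T_B = V + ((C−V)·d_B)·d_B = V + 6.3848·d_B = (-9.0932,2.2590)
sweep = 180° − θ = 46.4240°

center=(-8.7099,17.1424) T_A=(1.8083,6.6053) T_B=(-9.0932,2.2590) sweep=46.4240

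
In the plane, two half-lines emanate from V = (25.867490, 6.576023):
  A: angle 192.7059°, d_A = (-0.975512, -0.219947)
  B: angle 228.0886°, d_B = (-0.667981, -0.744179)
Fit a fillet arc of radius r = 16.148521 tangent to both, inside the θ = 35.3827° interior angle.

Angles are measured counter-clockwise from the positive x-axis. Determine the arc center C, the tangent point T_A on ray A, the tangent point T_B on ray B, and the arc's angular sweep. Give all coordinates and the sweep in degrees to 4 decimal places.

center=(-19.9673,-20.3122) T_A=(-23.5192,-4.5591) T_B=(-7.9500,-31.0991) sweep=144.6173

bisector direction at 210.3973° = (-0.862538,-0.505992)
center distance |VC| = r/sin(θ/2) = 16.148521/sin(17.6913°) = 53.139497
C = V + |VC|·bis = (-19.9673,-20.3122)
T_A = V + ((C−V)·d_A)·d_A = V + 50.6264·d_A = (-23.5192,-4.5591)
T_B = V + ((C−V)·d_B)·d_B = V + 50.6264·d_B = (-7.9500,-31.0991)
sweep = 180° − θ = 144.6173°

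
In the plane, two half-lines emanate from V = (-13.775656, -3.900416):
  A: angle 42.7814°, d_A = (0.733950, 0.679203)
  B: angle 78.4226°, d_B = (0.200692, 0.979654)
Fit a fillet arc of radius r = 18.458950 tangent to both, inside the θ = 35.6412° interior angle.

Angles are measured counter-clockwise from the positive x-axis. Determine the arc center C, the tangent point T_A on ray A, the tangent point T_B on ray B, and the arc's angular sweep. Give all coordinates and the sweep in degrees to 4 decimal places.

center=(15.8318,48.6487) T_A=(28.3692,35.1008) T_B=(-2.2516,52.3533) sweep=144.3588

bisector direction at 60.6020° = (0.490873,0.871231)
center distance |VC| = r/sin(θ/2) = 18.458950/sin(17.8206°) = 60.315952
C = V + |VC|·bis = (15.8318,48.6487)
T_A = V + ((C−V)·d_A)·d_A = V + 57.4220·d_A = (28.3692,35.1008)
T_B = V + ((C−V)·d_B)·d_B = V + 57.4220·d_B = (-2.2516,52.3533)
sweep = 180° − θ = 144.3588°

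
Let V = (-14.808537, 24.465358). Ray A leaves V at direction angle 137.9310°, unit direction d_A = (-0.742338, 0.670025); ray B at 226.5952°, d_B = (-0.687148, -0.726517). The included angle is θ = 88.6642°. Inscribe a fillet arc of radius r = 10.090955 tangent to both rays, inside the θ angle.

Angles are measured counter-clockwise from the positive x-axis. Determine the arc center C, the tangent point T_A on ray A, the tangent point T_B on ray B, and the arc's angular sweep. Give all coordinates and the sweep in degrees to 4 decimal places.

bisector direction at 182.2631° = (-0.999220,-0.039488)
center distance |VC| = r/sin(θ/2) = 10.090955/sin(44.3321°) = 14.440071
C = V + |VC|·bis = (-29.2373,23.8951)
T_A = V + ((C−V)·d_A)·d_A = V + 10.3290·d_A = (-22.4762,31.3860)
T_B = V + ((C−V)·d_B)·d_B = V + 10.3290·d_B = (-21.9061,16.9612)
sweep = 180° − θ = 91.3358°

center=(-29.2373,23.8951) T_A=(-22.4762,31.3860) T_B=(-21.9061,16.9612) sweep=91.3358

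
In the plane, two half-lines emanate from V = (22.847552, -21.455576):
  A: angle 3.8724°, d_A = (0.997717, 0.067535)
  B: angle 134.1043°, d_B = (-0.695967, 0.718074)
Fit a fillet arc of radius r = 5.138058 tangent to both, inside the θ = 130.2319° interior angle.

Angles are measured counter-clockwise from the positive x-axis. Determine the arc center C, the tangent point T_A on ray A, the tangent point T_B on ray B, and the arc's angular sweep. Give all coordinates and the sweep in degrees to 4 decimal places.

bisector direction at 68.9883° = (0.358558,0.933508)
center distance |VC| = r/sin(θ/2) = 5.138058/sin(65.1159°) = 5.663886
C = V + |VC|·bis = (24.8784,-16.1683)
T_A = V + ((C−V)·d_A)·d_A = V + 2.3833·d_A = (25.2254,-21.2946)
T_B = V + ((C−V)·d_B)·d_B = V + 2.3833·d_B = (21.1889,-19.7442)
sweep = 180° − θ = 49.7681°

center=(24.8784,-16.1683) T_A=(25.2254,-21.2946) T_B=(21.1889,-19.7442) sweep=49.7681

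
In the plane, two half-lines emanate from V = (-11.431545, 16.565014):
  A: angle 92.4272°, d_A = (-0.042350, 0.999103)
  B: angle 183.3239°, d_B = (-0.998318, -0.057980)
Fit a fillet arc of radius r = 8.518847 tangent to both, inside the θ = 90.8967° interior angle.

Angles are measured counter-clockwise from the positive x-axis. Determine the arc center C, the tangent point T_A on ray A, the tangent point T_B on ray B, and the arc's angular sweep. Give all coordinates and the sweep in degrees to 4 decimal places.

center=(-20.2979,24.5833) T_A=(-11.7867,24.9440) T_B=(-19.8040,16.0788) sweep=89.1033

bisector direction at 137.8755° = (-0.741690,0.670743)
center distance |VC| = r/sin(θ/2) = 8.518847/sin(45.4483°) = 11.954291
C = V + |VC|·bis = (-20.2979,24.5833)
T_A = V + ((C−V)·d_A)·d_A = V + 8.3866·d_A = (-11.7867,24.9440)
T_B = V + ((C−V)·d_B)·d_B = V + 8.3866·d_B = (-19.8040,16.0788)
sweep = 180° − θ = 89.1033°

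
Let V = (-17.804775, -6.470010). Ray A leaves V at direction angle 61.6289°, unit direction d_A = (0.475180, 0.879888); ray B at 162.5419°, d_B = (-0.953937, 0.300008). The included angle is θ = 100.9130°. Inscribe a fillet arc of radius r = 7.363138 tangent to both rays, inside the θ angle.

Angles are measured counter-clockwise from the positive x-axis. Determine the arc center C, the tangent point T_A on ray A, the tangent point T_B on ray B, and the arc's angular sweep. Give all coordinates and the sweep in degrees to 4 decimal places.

center=(-21.3948,2.3777) T_A=(-14.9161,-1.1211) T_B=(-23.6038,-4.6462) sweep=79.0870

bisector direction at 112.0854° = (-0.375988,0.926624)
center distance |VC| = r/sin(θ/2) = 7.363138/sin(50.4565°) = 9.548363
C = V + |VC|·bis = (-21.3948,2.3777)
T_A = V + ((C−V)·d_A)·d_A = V + 6.0791·d_A = (-14.9161,-1.1211)
T_B = V + ((C−V)·d_B)·d_B = V + 6.0791·d_B = (-23.6038,-4.6462)
sweep = 180° − θ = 79.0870°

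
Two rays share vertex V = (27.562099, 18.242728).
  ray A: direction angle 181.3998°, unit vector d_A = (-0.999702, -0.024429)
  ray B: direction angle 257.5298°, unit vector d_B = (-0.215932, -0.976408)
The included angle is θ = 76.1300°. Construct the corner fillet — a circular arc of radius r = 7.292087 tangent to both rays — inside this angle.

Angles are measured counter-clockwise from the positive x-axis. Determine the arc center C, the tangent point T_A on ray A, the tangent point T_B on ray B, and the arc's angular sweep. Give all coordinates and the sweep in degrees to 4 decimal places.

bisector direction at 219.4648° = (-0.772015,-0.635604)
center distance |VC| = r/sin(θ/2) = 7.292087/sin(38.0650°) = 11.827147
C = V + |VC|·bis = (18.4314,10.7253)
T_A = V + ((C−V)·d_A)·d_A = V + 9.3117·d_A = (18.2532,18.0153)
T_B = V + ((C−V)·d_B)·d_B = V + 9.3117·d_B = (25.5514,9.1508)
sweep = 180° − θ = 103.8700°

center=(18.4314,10.7253) T_A=(18.2532,18.0153) T_B=(25.5514,9.1508) sweep=103.8700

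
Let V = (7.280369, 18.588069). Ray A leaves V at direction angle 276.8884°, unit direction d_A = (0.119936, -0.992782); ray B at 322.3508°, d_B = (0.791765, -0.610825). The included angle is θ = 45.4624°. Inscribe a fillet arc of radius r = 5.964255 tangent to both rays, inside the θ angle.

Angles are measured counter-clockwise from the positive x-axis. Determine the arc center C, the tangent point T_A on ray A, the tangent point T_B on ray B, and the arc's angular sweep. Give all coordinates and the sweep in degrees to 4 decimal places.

bisector direction at 299.6196° = (0.494239,-0.869326)
center distance |VC| = r/sin(θ/2) = 5.964255/sin(22.7312°) = 15.435109
C = V + |VC|·bis = (14.9090,5.1699)
T_A = V + ((C−V)·d_A)·d_A = V + 14.2362·d_A = (8.9878,4.4546)
T_B = V + ((C−V)·d_B)·d_B = V + 14.2362·d_B = (18.5521,9.8922)
sweep = 180° − θ = 134.5376°

center=(14.9090,5.1699) T_A=(8.9878,4.4546) T_B=(18.5521,9.8922) sweep=134.5376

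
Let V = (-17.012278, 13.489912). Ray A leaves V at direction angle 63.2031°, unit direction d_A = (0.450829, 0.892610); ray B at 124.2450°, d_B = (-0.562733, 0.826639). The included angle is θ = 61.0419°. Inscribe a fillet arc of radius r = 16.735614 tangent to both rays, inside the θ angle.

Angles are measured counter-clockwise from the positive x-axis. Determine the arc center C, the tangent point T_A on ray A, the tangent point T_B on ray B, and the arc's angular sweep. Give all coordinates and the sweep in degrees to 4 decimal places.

center=(-19.1527,46.3740) T_A=(-4.2143,38.8291) T_B=(-32.9870,36.9563) sweep=118.9581

bisector direction at 93.7241° = (-0.064951,0.997888)
center distance |VC| = r/sin(θ/2) = 16.735614/sin(30.5209°) = 32.953633
C = V + |VC|·bis = (-19.1527,46.3740)
T_A = V + ((C−V)·d_A)·d_A = V + 28.3877·d_A = (-4.2143,38.8291)
T_B = V + ((C−V)·d_B)·d_B = V + 28.3877·d_B = (-32.9870,36.9563)
sweep = 180° − θ = 118.9581°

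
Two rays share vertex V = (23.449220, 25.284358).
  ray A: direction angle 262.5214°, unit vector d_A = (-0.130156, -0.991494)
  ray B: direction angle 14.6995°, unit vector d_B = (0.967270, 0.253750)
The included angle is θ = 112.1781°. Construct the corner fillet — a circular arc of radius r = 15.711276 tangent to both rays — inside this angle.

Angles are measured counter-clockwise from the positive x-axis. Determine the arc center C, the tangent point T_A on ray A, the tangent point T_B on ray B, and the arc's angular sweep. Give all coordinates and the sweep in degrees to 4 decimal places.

bisector direction at 318.6105° = (0.750232,-0.661175)
center distance |VC| = r/sin(θ/2) = 15.711276/sin(56.0891°) = 18.931400
C = V + |VC|·bis = (37.6522,12.7674)
T_A = V + ((C−V)·d_A)·d_A = V + 10.5619·d_A = (22.0745,14.8123)
T_B = V + ((C−V)·d_B)·d_B = V + 10.5619·d_B = (33.6654,27.9644)
sweep = 180° − θ = 67.8219°

center=(37.6522,12.7674) T_A=(22.0745,14.8123) T_B=(33.6654,27.9644) sweep=67.8219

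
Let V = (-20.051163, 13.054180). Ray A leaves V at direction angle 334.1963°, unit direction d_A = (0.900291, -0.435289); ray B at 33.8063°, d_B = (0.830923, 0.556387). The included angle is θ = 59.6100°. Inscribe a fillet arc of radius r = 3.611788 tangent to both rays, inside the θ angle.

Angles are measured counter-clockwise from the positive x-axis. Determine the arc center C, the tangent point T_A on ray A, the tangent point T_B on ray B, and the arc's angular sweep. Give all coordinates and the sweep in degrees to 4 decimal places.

bisector direction at 4.0013° = (0.997562,0.069779)
center distance |VC| = r/sin(θ/2) = 3.611788/sin(29.8050°) = 7.266453
C = V + |VC|·bis = (-12.8024,13.5612)
T_A = V + ((C−V)·d_A)·d_A = V + 6.3053·d_A = (-14.3746,10.3096)
T_B = V + ((C−V)·d_B)·d_B = V + 6.3053·d_B = (-14.8120,16.5623)
sweep = 180° − θ = 120.3900°

center=(-12.8024,13.5612) T_A=(-14.3746,10.3096) T_B=(-14.8120,16.5623) sweep=120.3900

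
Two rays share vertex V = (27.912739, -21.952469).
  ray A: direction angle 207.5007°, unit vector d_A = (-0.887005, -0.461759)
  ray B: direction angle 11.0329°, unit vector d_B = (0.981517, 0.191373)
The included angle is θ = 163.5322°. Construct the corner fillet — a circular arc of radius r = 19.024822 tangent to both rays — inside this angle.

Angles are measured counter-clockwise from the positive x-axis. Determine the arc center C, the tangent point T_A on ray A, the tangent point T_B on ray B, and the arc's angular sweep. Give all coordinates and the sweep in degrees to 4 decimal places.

center=(34.2557,-40.0988) T_A=(25.4708,-23.2237) T_B=(30.6149,-21.4256) sweep=16.4678

bisector direction at 289.2668° = (0.329967,-0.943992)
center distance |VC| = r/sin(θ/2) = 19.024822/sin(81.7661°) = 19.222979
C = V + |VC|·bis = (34.2557,-40.0988)
T_A = V + ((C−V)·d_A)·d_A = V + 2.7530·d_A = (25.4708,-23.2237)
T_B = V + ((C−V)·d_B)·d_B = V + 2.7530·d_B = (30.6149,-21.4256)
sweep = 180° − θ = 16.4678°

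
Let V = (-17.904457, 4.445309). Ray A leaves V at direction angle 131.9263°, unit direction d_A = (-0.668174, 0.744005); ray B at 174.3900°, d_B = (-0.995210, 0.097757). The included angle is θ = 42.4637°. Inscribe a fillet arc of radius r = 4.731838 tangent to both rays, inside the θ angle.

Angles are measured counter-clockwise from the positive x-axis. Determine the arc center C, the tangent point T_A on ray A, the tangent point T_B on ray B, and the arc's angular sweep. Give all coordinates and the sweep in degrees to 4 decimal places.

bisector direction at 153.1582° = (-0.892256,0.451529)
center distance |VC| = r/sin(θ/2) = 4.731838/sin(21.2319°) = 13.066222
C = V + |VC|·bis = (-29.5629,10.3451)
T_A = V + ((C−V)·d_A)·d_A = V + 12.1793·d_A = (-26.0424,13.5068)
T_B = V + ((C−V)·d_B)·d_B = V + 12.1793·d_B = (-30.0254,5.6359)
sweep = 180° − θ = 137.5363°

center=(-29.5629,10.3451) T_A=(-26.0424,13.5068) T_B=(-30.0254,5.6359) sweep=137.5363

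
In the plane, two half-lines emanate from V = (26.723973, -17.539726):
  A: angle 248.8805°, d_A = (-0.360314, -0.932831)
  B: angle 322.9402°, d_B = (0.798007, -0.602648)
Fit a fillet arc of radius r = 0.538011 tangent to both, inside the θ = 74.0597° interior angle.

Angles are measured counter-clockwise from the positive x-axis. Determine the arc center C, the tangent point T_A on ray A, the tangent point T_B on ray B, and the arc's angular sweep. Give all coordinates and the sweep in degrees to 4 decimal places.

center=(26.9689,-18.3989) T_A=(26.4670,-18.2050) T_B=(27.2931,-17.9695) sweep=105.9403

bisector direction at 285.9104° = (0.274133,-0.961692)
center distance |VC| = r/sin(θ/2) = 0.538011/sin(37.0299°) = 0.893363
C = V + |VC|·bis = (26.9689,-18.3989)
T_A = V + ((C−V)·d_A)·d_A = V + 0.7132·d_A = (26.4670,-18.2050)
T_B = V + ((C−V)·d_B)·d_B = V + 0.7132·d_B = (27.2931,-17.9695)
sweep = 180° − θ = 105.9403°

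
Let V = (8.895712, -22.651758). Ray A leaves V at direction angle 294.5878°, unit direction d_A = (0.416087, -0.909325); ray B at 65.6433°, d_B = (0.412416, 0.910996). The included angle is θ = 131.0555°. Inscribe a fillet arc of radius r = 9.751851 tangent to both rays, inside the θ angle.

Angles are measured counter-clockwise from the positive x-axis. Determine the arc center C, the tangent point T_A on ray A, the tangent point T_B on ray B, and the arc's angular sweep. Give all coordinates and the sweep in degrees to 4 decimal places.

bisector direction at 0.1155° = (0.999998,0.002017)
center distance |VC| = r/sin(θ/2) = 9.751851/sin(65.5277°) = 10.714412
C = V + |VC|·bis = (19.6101,-22.6301)
T_A = V + ((C−V)·d_A)·d_A = V + 4.4385·d_A = (10.7425,-26.6878)
T_B = V + ((C−V)·d_B)·d_B = V + 4.4385·d_B = (10.7262,-18.6083)
sweep = 180° − θ = 48.9445°

center=(19.6101,-22.6301) T_A=(10.7425,-26.6878) T_B=(10.7262,-18.6083) sweep=48.9445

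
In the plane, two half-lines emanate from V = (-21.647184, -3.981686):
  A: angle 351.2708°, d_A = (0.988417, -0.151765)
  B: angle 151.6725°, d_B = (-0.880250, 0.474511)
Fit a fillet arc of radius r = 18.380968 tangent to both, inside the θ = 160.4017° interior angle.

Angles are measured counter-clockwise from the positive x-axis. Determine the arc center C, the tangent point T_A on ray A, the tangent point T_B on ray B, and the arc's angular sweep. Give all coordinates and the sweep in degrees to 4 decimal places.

bisector direction at 71.4717° = (0.317774,0.948167)
center distance |VC| = r/sin(θ/2) = 18.380968/sin(80.2009°) = 18.653109
C = V + |VC|·bis = (-15.7197,13.7046)
T_A = V + ((C−V)·d_A)·d_A = V + 3.1747·d_A = (-18.5093,-4.4635)
T_B = V + ((C−V)·d_B)·d_B = V + 3.1747·d_B = (-24.4417,-2.4753)
sweep = 180° − θ = 19.5983°

center=(-15.7197,13.7046) T_A=(-18.5093,-4.4635) T_B=(-24.4417,-2.4753) sweep=19.5983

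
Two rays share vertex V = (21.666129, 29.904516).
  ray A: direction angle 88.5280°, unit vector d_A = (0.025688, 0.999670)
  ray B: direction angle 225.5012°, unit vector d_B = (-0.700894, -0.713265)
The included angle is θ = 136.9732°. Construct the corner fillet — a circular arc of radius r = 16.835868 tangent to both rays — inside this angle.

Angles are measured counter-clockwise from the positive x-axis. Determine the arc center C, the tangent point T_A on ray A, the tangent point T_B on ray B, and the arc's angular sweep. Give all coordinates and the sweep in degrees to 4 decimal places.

center=(5.0063,36.9712) T_A=(21.8366,36.5387) T_B=(17.0147,25.1710) sweep=43.0268

bisector direction at 157.0146° = (-0.920604,0.390497)
center distance |VC| = r/sin(θ/2) = 16.835868/sin(68.4866°) = 18.096627
C = V + |VC|·bis = (5.0063,36.9712)
T_A = V + ((C−V)·d_A)·d_A = V + 6.6364·d_A = (21.8366,36.5387)
T_B = V + ((C−V)·d_B)·d_B = V + 6.6364·d_B = (17.0147,25.1710)
sweep = 180° − θ = 43.0268°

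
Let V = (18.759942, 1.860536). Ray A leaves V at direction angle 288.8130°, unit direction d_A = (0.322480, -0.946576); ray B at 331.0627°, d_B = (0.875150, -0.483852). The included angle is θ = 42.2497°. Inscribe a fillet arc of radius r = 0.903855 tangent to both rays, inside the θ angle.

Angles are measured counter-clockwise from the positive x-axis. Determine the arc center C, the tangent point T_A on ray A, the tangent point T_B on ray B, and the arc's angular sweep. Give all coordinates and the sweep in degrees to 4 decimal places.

bisector direction at 309.9379° = (0.641956,-0.766741)
center distance |VC| = r/sin(θ/2) = 0.903855/sin(21.1248°) = 2.507912
C = V + |VC|·bis = (20.3699,-0.0624)
T_A = V + ((C−V)·d_A)·d_A = V + 2.3394·d_A = (19.5143,-0.3539)
T_B = V + ((C−V)·d_B)·d_B = V + 2.3394·d_B = (20.8072,0.7286)
sweep = 180° − θ = 137.7503°

center=(20.3699,-0.0624) T_A=(19.5143,-0.3539) T_B=(20.8072,0.7286) sweep=137.7503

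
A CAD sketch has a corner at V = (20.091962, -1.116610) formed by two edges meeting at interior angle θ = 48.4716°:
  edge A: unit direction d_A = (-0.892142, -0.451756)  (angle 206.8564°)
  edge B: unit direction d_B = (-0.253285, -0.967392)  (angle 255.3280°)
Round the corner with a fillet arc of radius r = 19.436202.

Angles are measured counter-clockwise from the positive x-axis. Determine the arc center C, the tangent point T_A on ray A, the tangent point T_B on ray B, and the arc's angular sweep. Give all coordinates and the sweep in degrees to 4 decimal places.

center=(-9.6461,-37.9612) T_A=(-18.4266,-20.6213) T_B=(9.1563,-42.8841) sweep=131.5284

bisector direction at 231.0922° = (-0.628069,-0.778158)
center distance |VC| = r/sin(θ/2) = 19.436202/sin(24.2358°) = 47.348452
C = V + |VC|·bis = (-9.6461,-37.9612)
T_A = V + ((C−V)·d_A)·d_A = V + 43.1753·d_A = (-18.4266,-20.6213)
T_B = V + ((C−V)·d_B)·d_B = V + 43.1753·d_B = (9.1563,-42.8841)
sweep = 180° − θ = 131.5284°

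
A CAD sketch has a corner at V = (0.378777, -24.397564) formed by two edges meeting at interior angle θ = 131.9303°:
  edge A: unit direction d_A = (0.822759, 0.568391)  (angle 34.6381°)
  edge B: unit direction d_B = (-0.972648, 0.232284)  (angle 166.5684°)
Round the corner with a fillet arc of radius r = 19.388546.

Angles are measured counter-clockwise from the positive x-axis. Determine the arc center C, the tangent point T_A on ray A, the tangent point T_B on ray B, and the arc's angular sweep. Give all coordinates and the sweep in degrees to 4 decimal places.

bisector direction at 100.6033° = (-0.184007,0.982925)
center distance |VC| = r/sin(θ/2) = 19.388546/sin(65.9651°) = 21.229159
C = V + |VC|·bis = (-3.5275,-3.5309)
T_A = V + ((C−V)·d_A)·d_A = V + 8.6465·d_A = (7.4927,-19.4830)
T_B = V + ((C−V)·d_B)·d_B = V + 8.6465·d_B = (-8.0312,-22.3891)
sweep = 180° − θ = 48.0697°

center=(-3.5275,-3.5309) T_A=(7.4927,-19.4830) T_B=(-8.0312,-22.3891) sweep=48.0697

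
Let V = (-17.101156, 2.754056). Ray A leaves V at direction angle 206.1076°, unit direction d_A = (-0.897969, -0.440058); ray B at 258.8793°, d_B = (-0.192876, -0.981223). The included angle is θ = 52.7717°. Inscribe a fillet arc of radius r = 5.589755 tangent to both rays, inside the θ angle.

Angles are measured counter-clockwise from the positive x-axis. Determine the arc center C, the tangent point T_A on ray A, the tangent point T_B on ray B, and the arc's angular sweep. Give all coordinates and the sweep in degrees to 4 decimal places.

bisector direction at 232.4934° = (-0.608852,-0.793284)
center distance |VC| = r/sin(θ/2) = 5.589755/sin(26.3859°) = 12.577812
C = V + |VC|·bis = (-24.7592,-7.2237)
T_A = V + ((C−V)·d_A)·d_A = V + 11.2675·d_A = (-27.2190,-2.2043)
T_B = V + ((C−V)·d_B)·d_B = V + 11.2675·d_B = (-19.2744,-8.3018)
sweep = 180° − θ = 127.2283°

center=(-24.7592,-7.2237) T_A=(-27.2190,-2.2043) T_B=(-19.2744,-8.3018) sweep=127.2283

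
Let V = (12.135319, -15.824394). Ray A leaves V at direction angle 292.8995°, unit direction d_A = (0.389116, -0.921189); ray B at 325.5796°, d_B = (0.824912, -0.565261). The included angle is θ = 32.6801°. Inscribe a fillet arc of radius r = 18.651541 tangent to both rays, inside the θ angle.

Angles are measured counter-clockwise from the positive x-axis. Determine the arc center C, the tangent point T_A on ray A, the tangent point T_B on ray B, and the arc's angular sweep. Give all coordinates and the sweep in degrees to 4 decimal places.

center=(54.0718,-67.1711) T_A=(36.8902,-74.4288) T_B=(64.6147,-51.7853) sweep=147.3199

bisector direction at 309.2396° = (0.632564,-0.774508)
center distance |VC| = r/sin(θ/2) = 18.651541/sin(16.3401°) = 66.295953
C = V + |VC|·bis = (54.0718,-67.1711)
T_A = V + ((C−V)·d_A)·d_A = V + 63.6182·d_A = (36.8902,-74.4288)
T_B = V + ((C−V)·d_B)·d_B = V + 63.6182·d_B = (64.6147,-51.7853)
sweep = 180° − θ = 147.3199°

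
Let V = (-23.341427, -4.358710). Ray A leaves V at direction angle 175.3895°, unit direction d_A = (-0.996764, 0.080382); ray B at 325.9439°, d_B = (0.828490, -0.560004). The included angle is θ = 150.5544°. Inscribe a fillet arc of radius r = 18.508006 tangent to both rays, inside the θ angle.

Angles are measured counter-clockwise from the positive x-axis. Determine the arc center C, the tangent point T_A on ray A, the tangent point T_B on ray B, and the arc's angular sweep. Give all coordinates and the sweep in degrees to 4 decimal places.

bisector direction at 250.6667° = (-0.331063,-0.943609)
center distance |VC| = r/sin(θ/2) = 18.508006/sin(75.2772°) = 19.136314
C = V + |VC|·bis = (-29.6768,-22.4159)
T_A = V + ((C−V)·d_A)·d_A = V + 4.8634·d_A = (-28.1890,-3.9678)
T_B = V + ((C−V)·d_B)·d_B = V + 4.8634·d_B = (-19.3122,-7.0822)
sweep = 180° − θ = 29.4456°

center=(-29.6768,-22.4159) T_A=(-28.1890,-3.9678) T_B=(-19.3122,-7.0822) sweep=29.4456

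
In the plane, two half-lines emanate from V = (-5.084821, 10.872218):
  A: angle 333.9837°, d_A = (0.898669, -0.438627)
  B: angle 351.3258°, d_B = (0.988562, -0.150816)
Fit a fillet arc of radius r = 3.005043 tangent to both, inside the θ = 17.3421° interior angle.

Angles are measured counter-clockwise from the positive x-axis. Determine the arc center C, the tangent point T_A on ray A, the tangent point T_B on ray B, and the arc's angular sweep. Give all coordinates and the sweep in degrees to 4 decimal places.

bisector direction at 342.6548° = (0.954526,-0.298129)
center distance |VC| = r/sin(θ/2) = 3.005043/sin(8.6710°) = 19.932451
C = V + |VC|·bis = (13.9412,4.9298)
T_A = V + ((C−V)·d_A)·d_A = V + 19.7046·d_A = (12.6231,2.2292)
T_B = V + ((C−V)·d_B)·d_B = V + 19.7046·d_B = (14.3944,7.9005)
sweep = 180° − θ = 162.6579°

center=(13.9412,4.9298) T_A=(12.6231,2.2292) T_B=(14.3944,7.9005) sweep=162.6579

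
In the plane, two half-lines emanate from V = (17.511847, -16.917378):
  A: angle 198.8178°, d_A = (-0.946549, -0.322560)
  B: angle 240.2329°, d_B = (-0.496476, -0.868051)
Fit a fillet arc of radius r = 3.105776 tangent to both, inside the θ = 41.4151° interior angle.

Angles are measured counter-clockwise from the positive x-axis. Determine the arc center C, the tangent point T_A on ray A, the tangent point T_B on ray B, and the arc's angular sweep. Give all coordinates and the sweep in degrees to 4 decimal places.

bisector direction at 219.5254° = (-0.771343,-0.636420)
center distance |VC| = r/sin(θ/2) = 3.105776/sin(20.7076°) = 8.783350
C = V + |VC|·bis = (10.7369,-22.5073)
T_A = V + ((C−V)·d_A)·d_A = V + 8.2159·d_A = (9.7351,-19.5675)
T_B = V + ((C−V)·d_B)·d_B = V + 8.2159·d_B = (13.4328,-24.0492)
sweep = 180° − θ = 138.5849°

center=(10.7369,-22.5073) T_A=(9.7351,-19.5675) T_B=(13.4328,-24.0492) sweep=138.5849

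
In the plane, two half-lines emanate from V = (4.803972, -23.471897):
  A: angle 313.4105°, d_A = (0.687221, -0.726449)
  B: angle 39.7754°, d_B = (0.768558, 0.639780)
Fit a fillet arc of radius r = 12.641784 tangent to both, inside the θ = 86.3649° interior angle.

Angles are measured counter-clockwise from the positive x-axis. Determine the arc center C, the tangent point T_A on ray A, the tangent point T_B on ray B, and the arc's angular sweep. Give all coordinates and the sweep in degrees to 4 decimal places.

bisector direction at 356.5930° = (0.998233,-0.059429)
center distance |VC| = r/sin(θ/2) = 12.641784/sin(43.1825°) = 18.473396
C = V + |VC|·bis = (23.2447,-24.5698)
T_A = V + ((C−V)·d_A)·d_A = V + 13.4704·d_A = (14.0611,-33.2575)
T_B = V + ((C−V)·d_B)·d_B = V + 13.4704·d_B = (15.1568,-14.8538)
sweep = 180° − θ = 93.6351°

center=(23.2447,-24.5698) T_A=(14.0611,-33.2575) T_B=(15.1568,-14.8538) sweep=93.6351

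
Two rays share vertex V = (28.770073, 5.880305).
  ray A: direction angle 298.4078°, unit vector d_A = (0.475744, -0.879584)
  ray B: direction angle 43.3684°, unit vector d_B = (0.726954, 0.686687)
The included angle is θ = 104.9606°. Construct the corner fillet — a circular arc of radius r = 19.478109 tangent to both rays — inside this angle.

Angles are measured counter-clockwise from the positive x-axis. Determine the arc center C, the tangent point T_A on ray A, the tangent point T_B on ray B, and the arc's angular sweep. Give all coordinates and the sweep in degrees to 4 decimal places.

center=(53.0183,1.9912) T_A=(35.8856,-7.2754) T_B=(39.6429,16.1509) sweep=75.0394

bisector direction at 350.8881° = (0.987381,-0.158363)
center distance |VC| = r/sin(θ/2) = 19.478109/sin(52.4803°) = 24.558100
C = V + |VC|·bis = (53.0183,1.9912)
T_A = V + ((C−V)·d_A)·d_A = V + 14.9567·d_A = (35.8856,-7.2754)
T_B = V + ((C−V)·d_B)·d_B = V + 14.9567·d_B = (39.6429,16.1509)
sweep = 180° − θ = 75.0394°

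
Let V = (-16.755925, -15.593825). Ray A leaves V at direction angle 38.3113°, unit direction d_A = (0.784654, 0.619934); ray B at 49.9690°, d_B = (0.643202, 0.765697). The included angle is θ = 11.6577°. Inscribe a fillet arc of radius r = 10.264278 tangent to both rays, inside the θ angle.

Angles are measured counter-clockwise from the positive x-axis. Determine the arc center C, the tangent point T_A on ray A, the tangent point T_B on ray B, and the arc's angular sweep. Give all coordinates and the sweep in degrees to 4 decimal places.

bisector direction at 44.1402° = (0.717638,0.696416)
center distance |VC| = r/sin(θ/2) = 10.264278/sin(5.8289°) = 101.068901
C = V + |VC|·bis = (55.7750,54.7922)
T_A = V + ((C−V)·d_A)·d_A = V + 100.5463·d_A = (62.1382,46.7383)
T_B = V + ((C−V)·d_B)·d_B = V + 100.5463·d_B = (47.9157,61.3942)
sweep = 180° − θ = 168.3423°

center=(55.7750,54.7922) T_A=(62.1382,46.7383) T_B=(47.9157,61.3942) sweep=168.3423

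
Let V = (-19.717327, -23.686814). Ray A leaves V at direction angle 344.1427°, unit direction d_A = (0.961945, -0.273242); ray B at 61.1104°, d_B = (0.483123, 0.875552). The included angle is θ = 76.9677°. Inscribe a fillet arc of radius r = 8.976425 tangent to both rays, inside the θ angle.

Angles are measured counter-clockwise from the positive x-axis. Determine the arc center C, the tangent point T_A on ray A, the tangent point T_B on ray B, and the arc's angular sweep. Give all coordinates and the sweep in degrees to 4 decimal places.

center=(-6.4028,-18.1373) T_A=(-8.8556,-26.7721) T_B=(-14.2622,-13.8006) sweep=103.0323

bisector direction at 22.6266° = (0.923032,0.384723)
center distance |VC| = r/sin(θ/2) = 8.976425/sin(38.4838°) = 14.424733
C = V + |VC|·bis = (-6.4028,-18.1373)
T_A = V + ((C−V)·d_A)·d_A = V + 11.2914·d_A = (-8.8556,-26.7721)
T_B = V + ((C−V)·d_B)·d_B = V + 11.2914·d_B = (-14.2622,-13.8006)
sweep = 180° − θ = 103.0323°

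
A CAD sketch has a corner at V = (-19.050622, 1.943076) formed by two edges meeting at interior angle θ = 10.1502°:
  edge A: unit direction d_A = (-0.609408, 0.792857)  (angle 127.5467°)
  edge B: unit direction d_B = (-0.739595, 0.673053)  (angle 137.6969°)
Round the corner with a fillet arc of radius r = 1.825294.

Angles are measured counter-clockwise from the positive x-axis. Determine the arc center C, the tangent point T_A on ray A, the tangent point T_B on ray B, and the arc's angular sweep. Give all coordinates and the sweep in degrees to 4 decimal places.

bisector direction at 132.6218° = (-0.677156,0.735839)
center distance |VC| = r/sin(θ/2) = 1.825294/sin(5.0751°) = 20.633785
C = V + |VC|·bis = (-33.0229,17.1262)
T_A = V + ((C−V)·d_A)·d_A = V + 20.5529·d_A = (-31.5757,18.2386)
T_B = V + ((C−V)·d_B)·d_B = V + 20.5529·d_B = (-34.2514,15.7763)
sweep = 180° − θ = 169.8498°

center=(-33.0229,17.1262) T_A=(-31.5757,18.2386) T_B=(-34.2514,15.7763) sweep=169.8498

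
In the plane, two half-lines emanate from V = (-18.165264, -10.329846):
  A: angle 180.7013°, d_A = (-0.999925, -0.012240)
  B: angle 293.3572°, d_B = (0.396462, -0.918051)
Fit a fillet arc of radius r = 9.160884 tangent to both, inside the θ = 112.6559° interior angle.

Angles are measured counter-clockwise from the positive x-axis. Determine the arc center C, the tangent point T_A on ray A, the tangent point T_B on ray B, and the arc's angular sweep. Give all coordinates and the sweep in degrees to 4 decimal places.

center=(-24.1558,-19.5647) T_A=(-24.2679,-10.4045) T_B=(-15.7456,-15.9328) sweep=67.3441

bisector direction at 237.0292° = (-0.544211,-0.838949)
center distance |VC| = r/sin(θ/2) = 9.160884/sin(56.3280°) = 11.007705
C = V + |VC|·bis = (-24.1558,-19.5647)
T_A = V + ((C−V)·d_A)·d_A = V + 6.1031·d_A = (-24.2679,-10.4045)
T_B = V + ((C−V)·d_B)·d_B = V + 6.1031·d_B = (-15.7456,-15.9328)
sweep = 180° − θ = 67.3441°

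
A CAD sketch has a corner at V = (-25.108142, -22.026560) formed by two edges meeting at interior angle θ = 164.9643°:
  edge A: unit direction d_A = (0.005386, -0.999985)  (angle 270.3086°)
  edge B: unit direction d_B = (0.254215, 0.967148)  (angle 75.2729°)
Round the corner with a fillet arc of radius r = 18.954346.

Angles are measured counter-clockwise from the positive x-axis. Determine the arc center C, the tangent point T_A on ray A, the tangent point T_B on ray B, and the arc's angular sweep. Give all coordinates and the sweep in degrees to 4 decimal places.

center=(-6.1406,-24.4258) T_A=(-25.0947,-24.5279) T_B=(-24.4722,-19.6073) sweep=15.0357

bisector direction at 352.7908° = (0.992094,-0.125493)
center distance |VC| = r/sin(θ/2) = 18.954346/sin(82.4822°) = 19.118687
C = V + |VC|·bis = (-6.1406,-24.4258)
T_A = V + ((C−V)·d_A)·d_A = V + 2.5014·d_A = (-25.0947,-24.5279)
T_B = V + ((C−V)·d_B)·d_B = V + 2.5014·d_B = (-24.4722,-19.6073)
sweep = 180° − θ = 15.0357°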